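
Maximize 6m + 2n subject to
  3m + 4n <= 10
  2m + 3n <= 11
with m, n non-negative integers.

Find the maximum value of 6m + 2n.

(m,n)=(3,0) is feasible, giving 18.
(m,n)=(2,1) is feasible, giving 14.
(m,n)=(2,0) is feasible, giving 12.
No feasible integer point exceeds 18.

18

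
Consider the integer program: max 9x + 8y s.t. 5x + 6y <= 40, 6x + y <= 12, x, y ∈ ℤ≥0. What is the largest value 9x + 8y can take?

49

The continuous relaxation peaks at (1.03, 5.81) with value 55.74; rounding to a feasible lattice point costs some objective.
(x,y)=(1,5): 5·1+6·5=35≤40, 6·1+1·5=11≤12, objective 49.
(x,y)=(0,6): 5·0+6·6=36≤40, 6·0+1·6=6≤12, objective 48.
Maximum is 49 at (x,y)=(1,5).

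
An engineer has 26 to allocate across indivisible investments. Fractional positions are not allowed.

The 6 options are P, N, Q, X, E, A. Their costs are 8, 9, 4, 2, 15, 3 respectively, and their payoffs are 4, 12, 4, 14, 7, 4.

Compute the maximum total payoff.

N + Q + X + A: cost 9 + 4 + 2 + 3 = 18 ≤ 26, payoff 12 + 4 + 14 + 4 = 34.
P + N + Q + X + A: cost 8 + 9 + 4 + 2 + 3 = 26 ≤ 26, payoff 4 + 12 + 4 + 14 + 4 = 38.
P + N + X + A: cost 8 + 9 + 2 + 3 = 22 ≤ 26, payoff 4 + 12 + 14 + 4 = 34.
Best is P, N, Q, X, and A with total payoff 38.

38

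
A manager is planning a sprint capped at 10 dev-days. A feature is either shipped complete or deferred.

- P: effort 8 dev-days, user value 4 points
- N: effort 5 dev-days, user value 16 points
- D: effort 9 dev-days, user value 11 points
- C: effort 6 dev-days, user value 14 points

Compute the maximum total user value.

Allowing fractional choices, the relaxed optimum would be about 27.7, but features are indivisible.
C: effort 6 ≤ 10, user value 14.
N: effort 5 ≤ 10, user value 16.
Best is N with total user value 16.

16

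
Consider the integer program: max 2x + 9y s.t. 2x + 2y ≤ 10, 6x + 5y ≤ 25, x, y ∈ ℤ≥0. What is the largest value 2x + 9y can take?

(x,y)=(0,5) is feasible, giving 45.
(x,y)=(0,4) is feasible, giving 36.
Maximum is 45 at (x,y)=(0,5).

45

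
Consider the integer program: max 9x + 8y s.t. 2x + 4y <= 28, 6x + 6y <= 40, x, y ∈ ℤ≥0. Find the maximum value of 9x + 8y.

The continuous relaxation peaks at (6.67, 0) with value 60.00; rounding to a feasible lattice point costs some objective.
(x,y)=(6,0): 2·6+4·0=12≤28, 6·6+6·0=36≤40, objective 54.
(x,y)=(5,1): 2·5+4·1=14≤28, 6·5+6·1=36≤40, objective 53.
(x,y)=(5,0): 2·5+4·0=10≤28, 6·5+6·0=30≤40, objective 45.
No feasible integer point exceeds 54.

54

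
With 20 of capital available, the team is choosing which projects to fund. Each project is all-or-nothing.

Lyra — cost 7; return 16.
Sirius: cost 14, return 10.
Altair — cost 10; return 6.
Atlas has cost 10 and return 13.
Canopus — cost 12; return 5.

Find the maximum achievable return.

29

Lyra + Atlas: cost 7 + 10 = 17 ≤ 20, return 16 + 13 = 29.
Lyra + Altair: cost 7 + 10 = 17 ≤ 20, return 16 + 6 = 22.
Best is Lyra and Atlas with total return 29.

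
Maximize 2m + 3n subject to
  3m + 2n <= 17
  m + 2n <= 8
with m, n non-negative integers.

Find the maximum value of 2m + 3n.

Relaxing integrality, the LP optimum is 14.25 at (m,n) = (4.5, 1.75), which is not an integer point.
(m,n)=(4,2): 3·4+2·2=16≤17, 1·4+2·2=8≤8, objective 14.
(m,n)=(5,1): 3·5+2·1=17≤17, 1·5+2·1=7≤8, objective 13.
(m,n)=(3,2): 3·3+2·2=13≤17, 1·3+2·2=7≤8, objective 12.
Maximum is 14 at (m,n)=(4,2).

14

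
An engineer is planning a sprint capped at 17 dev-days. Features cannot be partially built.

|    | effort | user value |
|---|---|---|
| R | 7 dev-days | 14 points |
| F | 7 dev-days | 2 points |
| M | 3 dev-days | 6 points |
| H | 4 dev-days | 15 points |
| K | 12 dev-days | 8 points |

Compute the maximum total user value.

35

R + M + H: effort 7 + 3 + 4 = 14 ≤ 17, user value 14 + 6 + 15 = 35.
R + H: effort 7 + 4 = 11 ≤ 17, user value 14 + 15 = 29.
Best is R, M, and H with total user value 35.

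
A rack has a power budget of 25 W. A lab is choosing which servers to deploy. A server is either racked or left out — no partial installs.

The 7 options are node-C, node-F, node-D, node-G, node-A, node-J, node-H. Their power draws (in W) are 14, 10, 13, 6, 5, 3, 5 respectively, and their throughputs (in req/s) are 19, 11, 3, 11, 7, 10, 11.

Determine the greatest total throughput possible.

Allowing fractional choices, the relaxed optimum would be about 47.1, but servers are indivisible.
node-F + node-G + node-J + node-H: power draw 10 + 6 + 3 + 5 = 24 ≤ 25, throughput 11 + 11 + 10 + 11 = 43.
node-C + node-G + node-H: power draw 14 + 6 + 5 = 25 ≤ 25, throughput 19 + 11 + 11 = 41.
Best is node-F, node-G, node-J, and node-H with total throughput 43.

43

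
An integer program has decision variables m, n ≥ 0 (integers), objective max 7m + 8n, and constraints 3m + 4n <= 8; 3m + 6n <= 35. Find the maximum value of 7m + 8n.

16

The continuous relaxation peaks at (2.67, 0) with value 18.67; rounding to a feasible lattice point costs some objective.
(m,n)=(0,2): 3·0+4·2=8≤8, 3·0+6·2=12≤35, objective 16.
(m,n)=(1,1): 3·1+4·1=7≤8, 3·1+6·1=9≤35, objective 15.
No feasible integer point exceeds 16.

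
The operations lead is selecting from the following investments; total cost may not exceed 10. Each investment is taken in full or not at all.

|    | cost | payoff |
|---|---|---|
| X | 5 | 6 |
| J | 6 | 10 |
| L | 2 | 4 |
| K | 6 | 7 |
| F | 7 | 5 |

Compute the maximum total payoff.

14

J: cost 6 ≤ 10, payoff 10.
J + L: cost 6 + 2 = 8 ≤ 10, payoff 10 + 4 = 14.
L + K: cost 2 + 6 = 8 ≤ 10, payoff 4 + 7 = 11.
Best is J and L with total payoff 14.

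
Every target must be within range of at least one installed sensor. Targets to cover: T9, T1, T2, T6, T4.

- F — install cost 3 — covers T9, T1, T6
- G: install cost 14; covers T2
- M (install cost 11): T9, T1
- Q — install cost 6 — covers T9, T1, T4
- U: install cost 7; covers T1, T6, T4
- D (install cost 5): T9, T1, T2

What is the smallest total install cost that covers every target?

This is a weighted set-cover instance.
Choose U and D: together they cover T9, T1, T2, T6, T4 — every target.
Total install cost: 7 + 5 = 12.

12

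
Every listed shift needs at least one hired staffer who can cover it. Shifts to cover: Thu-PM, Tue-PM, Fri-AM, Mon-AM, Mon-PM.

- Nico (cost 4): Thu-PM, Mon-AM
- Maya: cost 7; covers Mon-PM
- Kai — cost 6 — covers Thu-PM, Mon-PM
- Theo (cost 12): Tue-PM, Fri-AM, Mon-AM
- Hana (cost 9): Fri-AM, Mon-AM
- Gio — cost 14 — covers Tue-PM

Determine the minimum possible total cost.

The greedy cost-per-new-shift heuristic would pick Nico, Kai, and Theo for 22, but a cheaper cover exists.
Choose Kai and Theo: together they cover Thu-PM, Tue-PM, Fri-AM, Mon-AM, Mon-PM — every shift.
Total cost: 6 + 12 = 18.
No cover costs less than 18.

18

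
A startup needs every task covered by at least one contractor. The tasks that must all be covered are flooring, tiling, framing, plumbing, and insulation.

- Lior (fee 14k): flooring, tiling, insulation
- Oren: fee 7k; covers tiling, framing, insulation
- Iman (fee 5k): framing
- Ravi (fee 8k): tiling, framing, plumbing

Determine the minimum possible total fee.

The greedy cost-per-new-task heuristic would pick Oren, Ravi, and Lior for 29, but a cheaper cover exists.
Choose Lior and Ravi: together they cover flooring, tiling, framing, plumbing, insulation — every task.
Total fee: 14 + 8 = 22.
No cover costs less than 22.

22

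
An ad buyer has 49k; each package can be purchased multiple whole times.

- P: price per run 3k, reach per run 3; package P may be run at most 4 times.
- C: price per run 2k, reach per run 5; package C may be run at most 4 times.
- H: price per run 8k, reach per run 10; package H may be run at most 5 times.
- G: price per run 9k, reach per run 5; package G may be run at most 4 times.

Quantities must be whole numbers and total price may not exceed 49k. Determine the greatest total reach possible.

C has the best ratio (5/2); taking only C gives at most 4×5 = 20 (stopped by the supply cap of 4).
Mixing does better — 4×C and 5×H: price 48 ≤ 49, reach 4·5 + 5·10 = 70.

70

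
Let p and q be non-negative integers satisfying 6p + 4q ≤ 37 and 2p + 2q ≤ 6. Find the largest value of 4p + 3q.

12

(p,q)=(3,0) is feasible, giving 12.
(p,q)=(2,1) is feasible, giving 11.
The best lattice point is (3,0), giving 12.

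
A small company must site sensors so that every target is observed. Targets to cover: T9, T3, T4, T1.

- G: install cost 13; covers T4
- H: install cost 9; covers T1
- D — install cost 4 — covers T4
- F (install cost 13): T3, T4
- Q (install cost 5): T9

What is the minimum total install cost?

This is an integer covering problem.
The greedy cost-per-new-target heuristic would pick D, Q, H, and F for 31, but a cheaper cover exists.
Choose H, F, and Q: together they cover T9, T3, T4, T1 — every target.
Total install cost: 9 + 13 + 5 = 27.
No cover costs less than 27.

27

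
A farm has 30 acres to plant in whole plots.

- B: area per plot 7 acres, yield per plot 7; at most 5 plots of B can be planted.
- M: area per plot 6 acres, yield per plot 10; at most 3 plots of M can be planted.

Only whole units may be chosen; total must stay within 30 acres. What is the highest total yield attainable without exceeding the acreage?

37

M has the best ratio (10/6); taking only M gives at most 3×10 = 30 (stopped by the supply cap of 3).
Mixing does better — 1×B and 3×M: area 25 ≤ 30, yield 1·7 + 3·10 = 37.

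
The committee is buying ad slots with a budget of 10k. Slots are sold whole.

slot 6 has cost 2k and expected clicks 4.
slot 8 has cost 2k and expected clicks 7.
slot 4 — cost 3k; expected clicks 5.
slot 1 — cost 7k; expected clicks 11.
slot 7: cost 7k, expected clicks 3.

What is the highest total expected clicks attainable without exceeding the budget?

Allowing fractional choices, the relaxed optimum would be about 20.7, but ad slots are indivisible.
slot 6 + slot 8 + slot 4: cost 2 + 2 + 3 = 7 ≤ 10, expected clicks 4 + 7 + 5 = 16.
slot 4 + slot 1: cost 3 + 7 = 10 ≤ 10, expected clicks 5 + 11 = 16.
slot 8 + slot 1: cost 2 + 7 = 9 ≤ 10, expected clicks 7 + 11 = 18.
Best is slot 8 and slot 1 with total expected clicks 18.

18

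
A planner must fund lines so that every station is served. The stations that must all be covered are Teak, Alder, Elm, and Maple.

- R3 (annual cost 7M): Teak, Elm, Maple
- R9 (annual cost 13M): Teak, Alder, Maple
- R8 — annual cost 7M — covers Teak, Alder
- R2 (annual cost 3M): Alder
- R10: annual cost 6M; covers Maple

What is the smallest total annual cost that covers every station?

Choose R3 and R2: together they cover Teak, Alder, Elm, Maple — every station.
Total annual cost: 7 + 3 = 10.
No cover costs less than 10.

10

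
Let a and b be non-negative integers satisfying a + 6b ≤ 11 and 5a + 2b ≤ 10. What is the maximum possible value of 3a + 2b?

6

(a,b)=(2,0) is feasible, giving 6.
(a,b)=(1,1) is feasible, giving 5.
(a,b)=(1,0) is feasible, giving 3.
The best lattice point is (2,0), giving 6.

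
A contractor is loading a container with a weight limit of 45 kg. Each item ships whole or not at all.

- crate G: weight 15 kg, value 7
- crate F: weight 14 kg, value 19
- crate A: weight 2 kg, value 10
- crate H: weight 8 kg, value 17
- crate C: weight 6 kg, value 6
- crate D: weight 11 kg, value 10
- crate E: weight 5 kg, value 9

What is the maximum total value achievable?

Take crate F, crate A, crate H, crate D, and crate E: weight 14 + 2 + 8 + 11 + 5 = 40 ≤ 45, value 19 + 10 + 17 + 10 + 9 = 65.
No other feasible combination does better.

65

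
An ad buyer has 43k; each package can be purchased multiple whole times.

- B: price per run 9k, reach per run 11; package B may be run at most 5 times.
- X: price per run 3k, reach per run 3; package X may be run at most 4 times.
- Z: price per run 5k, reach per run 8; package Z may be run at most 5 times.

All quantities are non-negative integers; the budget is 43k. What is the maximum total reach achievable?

This is a bounded integer knapsack.
Z has the best ratio (8/5); taking only Z gives at most 5×8 = 40 (stopped by the supply cap of 5).
Mixing does better — 2×B and 5×Z: price 43 ≤ 43, reach 2·11 + 5·8 = 62.

62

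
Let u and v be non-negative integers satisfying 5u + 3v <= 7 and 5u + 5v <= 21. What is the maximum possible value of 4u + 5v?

(u,v)=(0,2) is feasible, giving 10.
(u,v)=(0,1) is feasible, giving 5.
No feasible integer point exceeds 10.

10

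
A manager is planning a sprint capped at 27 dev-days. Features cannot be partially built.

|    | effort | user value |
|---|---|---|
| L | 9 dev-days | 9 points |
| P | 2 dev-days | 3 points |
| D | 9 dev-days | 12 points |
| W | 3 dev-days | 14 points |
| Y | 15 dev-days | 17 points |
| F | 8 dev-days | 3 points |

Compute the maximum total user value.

Take D, W, and Y: effort 9 + 3 + 15 = 27 ≤ 27, user value 12 + 14 + 17 = 43.
No other feasible combination does better.

43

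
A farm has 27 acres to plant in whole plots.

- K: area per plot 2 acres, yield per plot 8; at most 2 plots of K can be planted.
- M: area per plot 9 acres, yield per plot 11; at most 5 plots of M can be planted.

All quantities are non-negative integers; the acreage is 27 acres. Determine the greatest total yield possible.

38

Take 2×K and 2×M: area 22 ≤ 27, yield 2·8 + 2·11 = 38.
K has the best ratio (8/2) and is taken to its limit of 2; remaining capacity is filled optimally with the others.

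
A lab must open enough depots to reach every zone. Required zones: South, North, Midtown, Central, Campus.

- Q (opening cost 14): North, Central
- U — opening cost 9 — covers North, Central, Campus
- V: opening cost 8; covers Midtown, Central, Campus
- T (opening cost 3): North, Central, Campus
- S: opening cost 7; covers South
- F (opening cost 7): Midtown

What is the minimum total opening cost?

Choose T, S, and F: together they cover South, North, Midtown, Central, Campus — every zone.
Total opening cost: 3 + 7 + 7 = 17.
No cover costs less than 17.

17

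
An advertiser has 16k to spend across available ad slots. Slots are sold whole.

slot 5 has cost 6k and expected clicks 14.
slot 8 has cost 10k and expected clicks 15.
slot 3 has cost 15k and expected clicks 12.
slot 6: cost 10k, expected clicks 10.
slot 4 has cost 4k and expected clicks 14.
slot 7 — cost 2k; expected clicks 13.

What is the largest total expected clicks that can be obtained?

42

slot 5 + slot 4 + slot 7: cost 6 + 4 + 2 = 12 ≤ 16, expected clicks 14 + 14 + 13 = 41.
slot 8 + slot 4 + slot 7: cost 10 + 4 + 2 = 16 ≤ 16, expected clicks 15 + 14 + 13 = 42.
Best is slot 8, slot 4, and slot 7 with total expected clicks 42.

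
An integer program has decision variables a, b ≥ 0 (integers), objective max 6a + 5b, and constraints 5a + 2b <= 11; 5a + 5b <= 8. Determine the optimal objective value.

The continuous relaxation peaks at (1.6, 0) with value 9.60; rounding to a feasible lattice point costs some objective.
(a,b)=(1,0): 5·1+2·0=5≤11, 5·1+5·0=5≤8, objective 6.
(a,b)=(0,1): 5·0+2·1=2≤11, 5·0+5·1=5≤8, objective 5.
(a,b)=(0,0): 5·0+2·0=0≤11, 5·0+5·0=0≤8, objective 0.
Maximum is 6 at (a,b)=(1,0).

6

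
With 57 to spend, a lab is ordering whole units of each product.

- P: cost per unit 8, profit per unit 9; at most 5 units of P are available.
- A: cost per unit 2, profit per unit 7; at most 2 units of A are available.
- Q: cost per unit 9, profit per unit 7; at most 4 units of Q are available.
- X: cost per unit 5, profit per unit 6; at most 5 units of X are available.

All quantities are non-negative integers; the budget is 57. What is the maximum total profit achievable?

3×P, 2×A, 1×Q, and 4×X: cost 57 ≤ 57, profit 3·9 + 2·7 + 1·7 + 4·6 = 72.
4×P, 2×A, and 4×X: cost 56 ≤ 57, profit 4·9 + 2·7 + 4·6 = 74.
Best is 74.

74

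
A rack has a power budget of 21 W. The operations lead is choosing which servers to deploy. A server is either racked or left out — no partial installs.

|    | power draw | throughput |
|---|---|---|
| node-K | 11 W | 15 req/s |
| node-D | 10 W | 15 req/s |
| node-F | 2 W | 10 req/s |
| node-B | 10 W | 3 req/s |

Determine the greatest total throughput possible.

This is an integer program with binary decision variables.
Take node-K and node-D: power draw 11 + 10 = 21 ≤ 21, throughput 15 + 15 = 30.
No other feasible combination does better.

30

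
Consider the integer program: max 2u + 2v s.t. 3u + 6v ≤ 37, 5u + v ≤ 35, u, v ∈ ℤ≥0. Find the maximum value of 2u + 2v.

18

Relaxing integrality, the LP optimum is 18.74 at (u,v) = (6.41, 2.96), which is not an integer point.
(u,v)=(6,3): 3·6+6·3=36≤37, 5·6+1·3=33≤35, objective 18.
(u,v)=(6,2): 3·6+6·2=30≤37, 5·6+1·2=32≤35, objective 16.
No feasible integer point exceeds 18.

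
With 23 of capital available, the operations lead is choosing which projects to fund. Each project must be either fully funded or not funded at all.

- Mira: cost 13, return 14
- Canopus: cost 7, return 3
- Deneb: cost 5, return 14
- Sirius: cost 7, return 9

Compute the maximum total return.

Allowing fractional choices, the relaxed optimum would be about 34.8, but projects are indivisible.
Mira + Deneb: cost 13 + 5 = 18 ≤ 23, return 14 + 14 = 28.
Deneb + Sirius: cost 5 + 7 = 12 ≤ 23, return 14 + 9 = 23.
Canopus + Deneb + Sirius: cost 7 + 5 + 7 = 19 ≤ 23, return 3 + 14 + 9 = 26.
Best is Mira and Deneb with total return 28.

28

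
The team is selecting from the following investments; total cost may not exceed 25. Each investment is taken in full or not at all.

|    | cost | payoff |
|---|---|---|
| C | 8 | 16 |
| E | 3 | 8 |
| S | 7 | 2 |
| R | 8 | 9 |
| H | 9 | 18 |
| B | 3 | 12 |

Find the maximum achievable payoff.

This is an integer program with binary decision variables.
Take C, E, H, and B: cost 8 + 3 + 9 + 3 = 23 ≤ 25, payoff 16 + 8 + 18 + 12 = 54.
No other feasible combination does better.

54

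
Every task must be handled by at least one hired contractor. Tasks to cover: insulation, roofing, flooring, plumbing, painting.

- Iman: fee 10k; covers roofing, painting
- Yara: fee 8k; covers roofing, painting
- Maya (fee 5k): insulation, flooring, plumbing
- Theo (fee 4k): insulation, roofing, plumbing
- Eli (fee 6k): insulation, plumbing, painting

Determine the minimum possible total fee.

13

The greedy cost-per-new-task heuristic would pick Theo, Maya, and Eli for 15, but a cheaper cover exists.
Choose Yara and Maya: together they cover insulation, roofing, flooring, plumbing, painting — every task.
Total fee: 8 + 5 = 13.
No cover costs less than 13.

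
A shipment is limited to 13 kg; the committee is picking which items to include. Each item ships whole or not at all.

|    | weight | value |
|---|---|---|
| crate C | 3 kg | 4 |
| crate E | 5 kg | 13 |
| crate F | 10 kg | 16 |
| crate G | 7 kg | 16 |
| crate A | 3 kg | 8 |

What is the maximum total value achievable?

29

crate E + crate G: weight 5 + 7 = 12 ≤ 13, value 13 + 16 = 29.
crate C + crate G + crate A: weight 3 + 7 + 3 = 13 ≤ 13, value 4 + 16 + 8 = 28.
Best is crate E and crate G with total value 29.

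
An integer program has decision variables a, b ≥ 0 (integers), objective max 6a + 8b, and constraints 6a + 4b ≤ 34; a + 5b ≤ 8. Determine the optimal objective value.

30

The continuous relaxation peaks at (5.31, 0.538) with value 36.15; rounding to a feasible lattice point costs some objective.
(a,b)=(5,0): 6·5+4·0=30≤34, 1·5+5·0=5≤8, objective 30.
(a,b)=(4,0): 6·4+4·0=24≤34, 1·4+5·0=4≤8, objective 24.
The best lattice point is (5,0), giving 30.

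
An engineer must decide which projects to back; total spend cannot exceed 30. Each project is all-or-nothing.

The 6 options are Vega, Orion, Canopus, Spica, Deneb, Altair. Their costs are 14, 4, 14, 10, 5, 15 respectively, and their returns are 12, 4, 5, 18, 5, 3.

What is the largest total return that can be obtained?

Allowing fractional choices, the relaxed optimum would be about 36.4, but projects are indivisible.
Vega + Orion + Spica: cost 14 + 4 + 10 = 28 ≤ 30, return 12 + 4 + 18 = 34.
Vega + Spica + Deneb: cost 14 + 10 + 5 = 29 ≤ 30, return 12 + 18 + 5 = 35.
Best is Vega, Spica, and Deneb with total return 35.

35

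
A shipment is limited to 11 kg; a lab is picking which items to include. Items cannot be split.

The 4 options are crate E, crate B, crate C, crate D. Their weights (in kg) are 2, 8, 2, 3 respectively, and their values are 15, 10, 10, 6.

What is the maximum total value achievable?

This is an integer program with binary decision variables.
crate E + crate C: weight 2 + 2 = 4 ≤ 11, value 15 + 10 = 25.
crate E + crate C + crate D: weight 2 + 2 + 3 = 7 ≤ 11, value 15 + 10 + 6 = 31.
crate E + crate B: weight 2 + 8 = 10 ≤ 11, value 15 + 10 = 25.
Best is crate E, crate C, and crate D with total value 31.

31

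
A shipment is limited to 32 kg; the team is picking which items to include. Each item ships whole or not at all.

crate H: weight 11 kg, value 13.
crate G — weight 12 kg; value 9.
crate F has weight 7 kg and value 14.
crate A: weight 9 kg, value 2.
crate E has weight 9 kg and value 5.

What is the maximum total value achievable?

crate H + crate F + crate E: weight 11 + 7 + 9 = 27 ≤ 32, value 13 + 14 + 5 = 32.
crate H + crate G + crate F: weight 11 + 12 + 7 = 30 ≤ 32, value 13 + 9 + 14 = 36.
crate H + crate F + crate A: weight 11 + 7 + 9 = 27 ≤ 32, value 13 + 14 + 2 = 29.
Best is crate H, crate G, and crate F with total value 36.

36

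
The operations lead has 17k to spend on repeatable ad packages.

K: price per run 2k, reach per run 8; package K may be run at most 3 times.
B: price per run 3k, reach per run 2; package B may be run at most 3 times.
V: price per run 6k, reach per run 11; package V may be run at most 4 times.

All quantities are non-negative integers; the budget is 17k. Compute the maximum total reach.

This is a bounded integer knapsack.
2×K and 2×V: price 16 ≤ 17, reach 2·8 + 2·11 = 38.
3×K, 1×B, and 1×V: price 15 ≤ 17, reach 3·8 + 1·2 + 1·11 = 37.
Best is 38.

38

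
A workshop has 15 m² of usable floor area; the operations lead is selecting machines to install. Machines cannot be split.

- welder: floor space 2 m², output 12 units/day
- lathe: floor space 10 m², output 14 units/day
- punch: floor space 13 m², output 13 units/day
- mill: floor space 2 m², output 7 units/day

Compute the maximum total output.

Treat it as a binary knapsack problem.
Take welder, lathe, and mill: floor space 2 + 10 + 2 = 14 ≤ 15, output 12 + 14 + 7 = 33.
No other feasible combination does better.

33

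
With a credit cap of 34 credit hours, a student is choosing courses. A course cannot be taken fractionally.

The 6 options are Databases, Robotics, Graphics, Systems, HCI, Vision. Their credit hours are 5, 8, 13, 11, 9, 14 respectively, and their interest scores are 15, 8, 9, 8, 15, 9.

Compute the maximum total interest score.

46

Allowing fractional choices, the relaxed optimum would be about 46.7, but courses are indivisible.
Databases + Graphics + HCI: credit hours 5 + 13 + 9 = 27 ≤ 34, interest score 15 + 9 + 15 = 39.
Databases + HCI + Vision: credit hours 5 + 9 + 14 = 28 ≤ 34, interest score 15 + 15 + 9 = 39.
Databases + Robotics + Systems + HCI: credit hours 5 + 8 + 11 + 9 = 33 ≤ 34, interest score 15 + 8 + 8 + 15 = 46.
Best is Databases, Robotics, Systems, and HCI with total interest score 46.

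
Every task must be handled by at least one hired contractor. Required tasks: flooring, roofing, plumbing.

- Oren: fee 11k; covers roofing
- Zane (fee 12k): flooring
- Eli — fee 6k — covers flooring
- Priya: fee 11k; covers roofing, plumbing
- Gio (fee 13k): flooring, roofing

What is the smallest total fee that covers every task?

Choose Eli and Priya: together they cover flooring, roofing, plumbing — every task.
Total fee: 6 + 11 = 17.
No cover costs less than 17.

17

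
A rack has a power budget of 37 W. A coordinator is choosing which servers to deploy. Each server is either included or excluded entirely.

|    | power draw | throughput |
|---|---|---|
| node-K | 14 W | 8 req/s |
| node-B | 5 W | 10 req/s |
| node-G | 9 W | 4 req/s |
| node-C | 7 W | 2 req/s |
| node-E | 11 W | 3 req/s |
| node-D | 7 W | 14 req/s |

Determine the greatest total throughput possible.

36

node-K + node-B + node-G + node-D: power draw 14 + 5 + 9 + 7 = 35 ≤ 37, throughput 8 + 10 + 4 + 14 = 36.
node-K + node-B + node-C + node-D: power draw 14 + 5 + 7 + 7 = 33 ≤ 37, throughput 8 + 10 + 2 + 14 = 34.
node-K + node-B + node-E + node-D: power draw 14 + 5 + 11 + 7 = 37 ≤ 37, throughput 8 + 10 + 3 + 14 = 35.
Best is node-K, node-B, node-G, and node-D with total throughput 36.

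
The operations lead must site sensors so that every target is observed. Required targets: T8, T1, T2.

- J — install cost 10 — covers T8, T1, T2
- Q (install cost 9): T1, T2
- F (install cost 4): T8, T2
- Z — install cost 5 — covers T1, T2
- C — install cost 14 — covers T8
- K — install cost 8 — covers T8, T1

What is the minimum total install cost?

Choose F and Z: together they cover T8, T1, T2 — every target.
Total install cost: 4 + 5 = 9.
No cover costs less than 9.

9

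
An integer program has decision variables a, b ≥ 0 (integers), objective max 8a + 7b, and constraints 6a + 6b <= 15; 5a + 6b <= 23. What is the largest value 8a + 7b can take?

16

Relaxing integrality, the LP optimum is 20.00 at (a,b) = (2.5, 0), which is not an integer point.
(a,b)=(2,0): 6·2+6·0=12≤15, 5·2+6·0=10≤23, objective 16.
(a,b)=(1,1): 6·1+6·1=12≤15, 5·1+6·1=11≤23, objective 15.
(a,b)=(1,0): 6·1+6·0=6≤15, 5·1+6·0=5≤23, objective 8.
No feasible integer point exceeds 16.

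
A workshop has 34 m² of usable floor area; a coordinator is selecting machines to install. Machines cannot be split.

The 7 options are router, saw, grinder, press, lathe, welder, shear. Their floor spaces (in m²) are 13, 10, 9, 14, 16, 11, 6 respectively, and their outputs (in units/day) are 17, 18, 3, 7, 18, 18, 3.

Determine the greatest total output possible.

Take router, saw, and welder: floor space 13 + 10 + 11 = 34 ≤ 34, output 17 + 18 + 18 = 53.
No other feasible combination does better.

53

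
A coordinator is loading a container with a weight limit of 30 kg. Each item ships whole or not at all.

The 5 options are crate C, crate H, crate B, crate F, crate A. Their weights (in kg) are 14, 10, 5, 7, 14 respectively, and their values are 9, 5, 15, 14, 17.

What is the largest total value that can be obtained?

Allowing fractional choices, the relaxed optimum would be about 48.6, but items are indivisible.
crate B + crate F + crate A: weight 5 + 7 + 14 = 26 ≤ 30, value 15 + 14 + 17 = 46.
crate H + crate B + crate A: weight 10 + 5 + 14 = 29 ≤ 30, value 5 + 15 + 17 = 37.
crate C + crate B + crate F: weight 14 + 5 + 7 = 26 ≤ 30, value 9 + 15 + 14 = 38.
Best is crate B, crate F, and crate A with total value 46.

46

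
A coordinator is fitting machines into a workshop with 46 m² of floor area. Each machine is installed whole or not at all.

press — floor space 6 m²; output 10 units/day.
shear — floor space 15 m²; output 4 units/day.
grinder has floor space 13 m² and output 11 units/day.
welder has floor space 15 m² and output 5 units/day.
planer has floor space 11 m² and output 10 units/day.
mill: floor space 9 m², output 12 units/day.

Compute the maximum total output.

43

Take press, grinder, planer, and mill: floor space 6 + 13 + 11 + 9 = 39 ≤ 46, output 10 + 11 + 10 + 12 = 43.
No other feasible combination does better.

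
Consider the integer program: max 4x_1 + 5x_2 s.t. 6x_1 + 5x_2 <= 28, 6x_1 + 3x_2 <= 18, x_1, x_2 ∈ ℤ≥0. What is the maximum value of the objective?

(x_1,x_2)=(0,5) is feasible, giving 25.
(x_1,x_2)=(1,4) is feasible, giving 24.
(x_1,x_2)=(0,4) is feasible, giving 20.
No feasible integer point exceeds 25.

25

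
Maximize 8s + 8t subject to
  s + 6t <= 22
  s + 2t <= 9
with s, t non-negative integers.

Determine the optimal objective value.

72

(s,t)=(9,0): 1·9+6·0=9≤22, 1·9+2·0=9≤9, objective 72.
(s,t)=(8,0): 1·8+6·0=8≤22, 1·8+2·0=8≤9, objective 64.
The best lattice point is (9,0), giving 72.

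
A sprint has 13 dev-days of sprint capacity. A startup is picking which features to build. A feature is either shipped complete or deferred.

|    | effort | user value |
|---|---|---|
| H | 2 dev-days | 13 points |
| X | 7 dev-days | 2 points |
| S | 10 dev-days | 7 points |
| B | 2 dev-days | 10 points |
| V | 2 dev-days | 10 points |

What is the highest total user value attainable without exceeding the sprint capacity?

Treat it as a binary knapsack problem.
H + B + V: effort 2 + 2 + 2 = 6 ≤ 13, user value 13 + 10 + 10 = 33.
H + X + B + V: effort 2 + 7 + 2 + 2 = 13 ≤ 13, user value 13 + 2 + 10 + 10 = 35.
Best is H, X, B, and V with total user value 35.

35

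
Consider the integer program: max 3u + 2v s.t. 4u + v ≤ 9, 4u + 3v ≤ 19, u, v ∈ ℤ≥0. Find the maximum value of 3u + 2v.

(u,v)=(1,5): 4·1+1·5=9≤9, 4·1+3·5=19≤19, objective 13.
(u,v)=(0,6): 4·0+1·6=6≤9, 4·0+3·6=18≤19, objective 12.
(u,v)=(1,4): 4·1+1·4=8≤9, 4·1+3·4=16≤19, objective 11.
No feasible integer point exceeds 13.

13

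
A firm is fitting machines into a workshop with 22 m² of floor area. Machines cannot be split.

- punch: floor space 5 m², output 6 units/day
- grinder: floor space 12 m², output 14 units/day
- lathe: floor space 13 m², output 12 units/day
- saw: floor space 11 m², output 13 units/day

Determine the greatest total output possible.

Take punch and grinder: floor space 5 + 12 = 17 ≤ 22, output 6 + 14 = 20.
No other feasible combination does better.

20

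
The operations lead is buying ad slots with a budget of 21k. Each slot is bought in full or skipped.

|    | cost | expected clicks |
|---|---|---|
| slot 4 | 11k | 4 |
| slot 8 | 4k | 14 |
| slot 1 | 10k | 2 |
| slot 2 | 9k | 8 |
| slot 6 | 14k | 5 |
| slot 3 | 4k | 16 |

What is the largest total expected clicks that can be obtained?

38

Take slot 8, slot 2, and slot 3: cost 4 + 9 + 4 = 17 ≤ 21, expected clicks 14 + 8 + 16 = 38.
No other feasible combination does better.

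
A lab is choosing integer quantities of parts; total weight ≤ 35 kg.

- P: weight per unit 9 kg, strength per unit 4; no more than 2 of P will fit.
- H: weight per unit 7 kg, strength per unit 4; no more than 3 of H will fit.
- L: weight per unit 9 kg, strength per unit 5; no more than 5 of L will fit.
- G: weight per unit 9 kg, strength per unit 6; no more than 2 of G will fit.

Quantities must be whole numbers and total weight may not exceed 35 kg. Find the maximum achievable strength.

21

1×H, 2×L, and 1×G: weight 34 ≤ 35, strength 1·4 + 2·5 + 1·6 = 20.
1×H, 1×L, and 2×G: weight 34 ≤ 35, strength 1·4 + 1·5 + 2·6 = 21.
Best is 21.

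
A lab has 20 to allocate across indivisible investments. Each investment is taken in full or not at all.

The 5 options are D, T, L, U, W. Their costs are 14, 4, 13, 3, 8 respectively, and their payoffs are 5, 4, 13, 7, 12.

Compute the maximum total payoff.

Take T, L, and U: cost 4 + 13 + 3 = 20 ≤ 20, payoff 4 + 13 + 7 = 24.
No other feasible combination does better.

24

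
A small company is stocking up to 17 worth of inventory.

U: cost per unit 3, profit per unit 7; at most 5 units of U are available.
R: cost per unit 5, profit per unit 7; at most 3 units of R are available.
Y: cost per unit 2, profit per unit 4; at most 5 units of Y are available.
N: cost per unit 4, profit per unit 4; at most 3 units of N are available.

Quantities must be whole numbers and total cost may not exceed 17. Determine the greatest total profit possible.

39

This is a bounded integer knapsack.
Take 5×U and 1×Y: cost 17 ≤ 17, profit 5·7 + 1·4 = 39.
U has the best ratio (7/3) and is taken to its limit of 5; remaining capacity is filled optimally with the others.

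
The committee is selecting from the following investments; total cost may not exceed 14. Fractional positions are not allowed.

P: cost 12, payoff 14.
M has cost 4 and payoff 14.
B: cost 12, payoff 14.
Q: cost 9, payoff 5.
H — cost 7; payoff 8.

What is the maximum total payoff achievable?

Allowing fractional choices, the relaxed optimum would be about 25.7, but investments are indivisible.
M + Q: cost 4 + 9 = 13 ≤ 14, payoff 14 + 5 = 19.
M: cost 4 ≤ 14, payoff 14.
M + H: cost 4 + 7 = 11 ≤ 14, payoff 14 + 8 = 22.
Best is M and H with total payoff 22.

22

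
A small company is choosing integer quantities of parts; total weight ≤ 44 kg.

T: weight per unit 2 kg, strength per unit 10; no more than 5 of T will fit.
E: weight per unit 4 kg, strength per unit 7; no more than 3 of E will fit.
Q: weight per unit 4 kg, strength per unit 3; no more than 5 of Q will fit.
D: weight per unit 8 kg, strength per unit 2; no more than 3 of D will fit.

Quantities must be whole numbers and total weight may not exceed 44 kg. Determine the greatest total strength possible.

86

This is a bounded integer knapsack.
5×T, 3×E, and 5×Q: weight 42 ≤ 44, strength 5·10 + 3·7 + 5·3 = 86.
5×T, 3×E, and 4×Q: weight 38 ≤ 44, strength 5·10 + 3·7 + 4·3 = 83.
Best is 86.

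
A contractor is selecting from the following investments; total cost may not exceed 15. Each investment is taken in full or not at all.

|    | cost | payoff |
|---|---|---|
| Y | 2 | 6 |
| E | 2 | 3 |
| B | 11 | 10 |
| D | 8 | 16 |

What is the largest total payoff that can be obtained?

25

This is an integer program with binary decision variables.
Allowing fractional choices, the relaxed optimum would be about 27.7, but investments are indivisible.
Y + E + D: cost 2 + 2 + 8 = 12 ≤ 15, payoff 6 + 3 + 16 = 25.
Y + D: cost 2 + 8 = 10 ≤ 15, payoff 6 + 16 = 22.
Best is Y, E, and D with total payoff 25.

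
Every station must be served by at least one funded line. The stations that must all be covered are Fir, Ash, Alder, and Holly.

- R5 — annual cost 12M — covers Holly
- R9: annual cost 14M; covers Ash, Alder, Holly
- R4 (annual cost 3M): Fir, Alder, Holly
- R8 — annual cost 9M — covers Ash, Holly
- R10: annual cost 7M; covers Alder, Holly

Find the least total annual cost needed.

12

Choose R4 and R8: together they cover Fir, Ash, Alder, Holly — every station.
Total annual cost: 3 + 9 = 12.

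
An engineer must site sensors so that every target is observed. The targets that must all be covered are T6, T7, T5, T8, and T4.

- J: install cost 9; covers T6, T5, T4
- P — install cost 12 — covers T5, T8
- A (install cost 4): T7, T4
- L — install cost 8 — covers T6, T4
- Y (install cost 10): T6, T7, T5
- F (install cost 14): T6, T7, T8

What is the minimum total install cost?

23

The greedy cost-per-new-target heuristic would pick A, J, and P for 25, but a cheaper cover exists.
Choose J and F: together they cover T6, T7, T5, T8, T4 — every target.
Total install cost: 9 + 14 = 23.
No cover costs less than 23.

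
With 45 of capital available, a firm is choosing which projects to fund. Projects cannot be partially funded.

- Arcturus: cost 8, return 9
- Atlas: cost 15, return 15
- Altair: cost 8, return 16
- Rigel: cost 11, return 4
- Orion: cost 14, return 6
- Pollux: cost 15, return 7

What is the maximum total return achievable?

This is an integer program with binary decision variables.
Allowing fractional choices, the relaxed optimum would be about 46.5, but projects are indivisible.
Arcturus + Atlas + Altair + Orion: cost 8 + 15 + 8 + 14 = 45 ≤ 45, return 9 + 15 + 16 + 6 = 46.
Arcturus + Atlas + Altair + Rigel: cost 8 + 15 + 8 + 11 = 42 ≤ 45, return 9 + 15 + 16 + 4 = 44.
Arcturus + Atlas + Altair: cost 8 + 15 + 8 = 31 ≤ 45, return 9 + 15 + 16 = 40.
Best is Arcturus, Atlas, Altair, and Orion with total return 46.

46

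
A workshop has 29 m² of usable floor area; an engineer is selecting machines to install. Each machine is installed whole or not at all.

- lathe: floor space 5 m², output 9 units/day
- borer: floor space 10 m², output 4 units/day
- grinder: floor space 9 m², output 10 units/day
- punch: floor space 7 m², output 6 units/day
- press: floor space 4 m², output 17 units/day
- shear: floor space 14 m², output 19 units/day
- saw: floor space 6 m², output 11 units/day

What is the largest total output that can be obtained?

Take lathe, press, shear, and saw: floor space 5 + 4 + 14 + 6 = 29 ≤ 29, output 9 + 17 + 19 + 11 = 56.
No other feasible combination does better.

56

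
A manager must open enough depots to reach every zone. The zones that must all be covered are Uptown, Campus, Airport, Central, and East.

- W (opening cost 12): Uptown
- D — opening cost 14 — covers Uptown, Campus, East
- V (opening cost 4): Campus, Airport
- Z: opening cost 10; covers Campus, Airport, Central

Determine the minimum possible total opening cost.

The greedy cost-per-new-zone heuristic would pick V, D, and Z for 28, but a cheaper cover exists.
Choose D and Z: together they cover Uptown, Campus, Airport, Central, East — every zone.
Total opening cost: 14 + 10 = 24.
No cover costs less than 24.

24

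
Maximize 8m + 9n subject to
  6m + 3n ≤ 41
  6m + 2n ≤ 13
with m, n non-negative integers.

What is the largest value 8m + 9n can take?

(m,n)=(0,6): 6·0+3·6=18≤41, 6·0+2·6=12≤13, objective 54.
(m,n)=(0,5): 6·0+3·5=15≤41, 6·0+2·5=10≤13, objective 45.
The best lattice point is (0,6), giving 54.

54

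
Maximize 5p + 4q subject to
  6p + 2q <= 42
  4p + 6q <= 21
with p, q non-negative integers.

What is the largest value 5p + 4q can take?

The continuous relaxation peaks at (5.25, 0) with value 26.25; rounding to a feasible lattice point costs some objective.
(p,q)=(5,0): 6·5+2·0=30≤42, 4·5+6·0=20≤21, objective 25.
(p,q)=(4,0): 6·4+2·0=24≤42, 4·4+6·0=16≤21, objective 20.
Maximum is 25 at (p,q)=(5,0).

25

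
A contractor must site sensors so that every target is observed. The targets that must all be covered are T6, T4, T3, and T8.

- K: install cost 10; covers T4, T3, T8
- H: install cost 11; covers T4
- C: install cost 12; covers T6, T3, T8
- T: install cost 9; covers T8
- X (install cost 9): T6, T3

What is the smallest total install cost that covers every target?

19

This is a weighted set-cover instance.
Choose K and X: together they cover T6, T4, T3, T8 — every target.
Total install cost: 10 + 9 = 19.
No cover costs less than 19.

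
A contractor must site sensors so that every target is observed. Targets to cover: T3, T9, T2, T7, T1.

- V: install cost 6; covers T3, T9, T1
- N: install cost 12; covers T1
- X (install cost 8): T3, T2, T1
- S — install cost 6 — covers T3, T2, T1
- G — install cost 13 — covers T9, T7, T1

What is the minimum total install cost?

19

The greedy cost-per-new-target heuristic would pick V, S, and G for 25, but a cheaper cover exists.
Choose S and G: together they cover T3, T9, T2, T7, T1 — every target.
Total install cost: 6 + 13 = 19.
No cover costs less than 19.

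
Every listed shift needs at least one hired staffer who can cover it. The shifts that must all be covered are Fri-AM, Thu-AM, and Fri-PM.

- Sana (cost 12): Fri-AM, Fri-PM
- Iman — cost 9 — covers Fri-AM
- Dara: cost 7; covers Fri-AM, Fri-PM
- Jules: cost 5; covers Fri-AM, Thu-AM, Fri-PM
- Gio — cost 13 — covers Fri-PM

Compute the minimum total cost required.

5

Jules alone covers Fri-AM, Thu-AM, Fri-PM — every shift.
Total cost: 5.
No cover costs less than 5.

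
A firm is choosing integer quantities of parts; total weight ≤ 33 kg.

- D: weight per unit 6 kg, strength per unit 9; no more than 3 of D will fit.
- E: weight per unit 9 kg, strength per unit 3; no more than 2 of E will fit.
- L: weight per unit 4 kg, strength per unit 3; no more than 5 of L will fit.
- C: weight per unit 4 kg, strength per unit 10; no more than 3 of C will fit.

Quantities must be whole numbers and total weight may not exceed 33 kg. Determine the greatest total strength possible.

57

This is a bounded integer knapsack.
Take 3×D and 3×C: weight 30 ≤ 33, strength 3·9 + 3·10 = 57.
C has the best ratio (10/4) and is taken to its limit of 3; remaining capacity is filled optimally with the others.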